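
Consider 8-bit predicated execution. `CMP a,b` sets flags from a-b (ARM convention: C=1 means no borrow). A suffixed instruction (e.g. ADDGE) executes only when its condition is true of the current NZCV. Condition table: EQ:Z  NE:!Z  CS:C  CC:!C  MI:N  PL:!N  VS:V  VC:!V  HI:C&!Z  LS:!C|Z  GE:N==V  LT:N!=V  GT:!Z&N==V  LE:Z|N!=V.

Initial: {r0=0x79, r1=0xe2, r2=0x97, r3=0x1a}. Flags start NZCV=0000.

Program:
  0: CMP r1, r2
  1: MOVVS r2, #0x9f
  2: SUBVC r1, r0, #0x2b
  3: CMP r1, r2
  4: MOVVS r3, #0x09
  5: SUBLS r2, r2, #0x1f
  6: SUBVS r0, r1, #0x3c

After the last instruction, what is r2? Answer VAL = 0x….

VAL = 0x78

[0] flags=0010 → (cmp)
[1] flags=0010 VS?F → skip
[2] flags=0010 VC?T → r1=0x4e
[3] flags=1001 → (cmp)
[4] flags=1001 VS?T → r3=0x09
[5] flags=1001 LS?T → r2=0x78
[6] flags=1001 VS?T → r0=0x12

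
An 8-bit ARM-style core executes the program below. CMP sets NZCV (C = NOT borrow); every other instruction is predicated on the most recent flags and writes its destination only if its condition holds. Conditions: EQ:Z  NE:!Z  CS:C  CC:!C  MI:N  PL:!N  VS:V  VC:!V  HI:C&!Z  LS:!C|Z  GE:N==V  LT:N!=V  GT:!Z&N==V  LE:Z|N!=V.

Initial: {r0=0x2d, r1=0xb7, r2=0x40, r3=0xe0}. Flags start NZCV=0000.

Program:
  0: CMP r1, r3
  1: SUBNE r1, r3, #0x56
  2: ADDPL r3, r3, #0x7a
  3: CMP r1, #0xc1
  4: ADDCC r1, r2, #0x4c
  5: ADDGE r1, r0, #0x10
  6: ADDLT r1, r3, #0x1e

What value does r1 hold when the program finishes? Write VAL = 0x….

0: ✓ CMP  NZCV=1000
1: ✓ SUBNE  r1←0x8a
2: · ADDPL
3: ✓ CMP  NZCV=1000
4: ✓ ADDCC  r1←0x8c
5: · ADDGE
6: ✓ ADDLT  r1←0xfe

VAL = 0xfe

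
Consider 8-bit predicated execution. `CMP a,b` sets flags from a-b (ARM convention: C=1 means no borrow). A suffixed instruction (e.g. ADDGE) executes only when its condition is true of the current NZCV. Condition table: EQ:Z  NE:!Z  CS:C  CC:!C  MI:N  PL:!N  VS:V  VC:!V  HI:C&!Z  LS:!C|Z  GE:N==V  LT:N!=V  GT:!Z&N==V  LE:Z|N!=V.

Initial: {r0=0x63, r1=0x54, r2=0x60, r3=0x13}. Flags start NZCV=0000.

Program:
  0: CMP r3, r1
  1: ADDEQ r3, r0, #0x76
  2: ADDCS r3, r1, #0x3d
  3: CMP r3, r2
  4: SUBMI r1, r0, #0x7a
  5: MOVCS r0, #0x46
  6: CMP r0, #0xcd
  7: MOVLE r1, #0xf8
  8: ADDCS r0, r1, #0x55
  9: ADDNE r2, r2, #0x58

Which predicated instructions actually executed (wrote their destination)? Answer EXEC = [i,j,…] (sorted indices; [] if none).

EXEC = [4,9]

[0] flags=1000 → (cmp)
[1] flags=1000 EQ?F → skip
[2] flags=1000 CS?F → skip
[3] flags=1000 → (cmp)
[4] flags=1000 MI?T → r1=0xe9
[5] flags=1000 CS?F → skip
[6] flags=1001 → (cmp)
[7] flags=1001 LE?F → skip
[8] flags=1001 CS?F → skip
[9] flags=1001 NE?T → r2=0xb8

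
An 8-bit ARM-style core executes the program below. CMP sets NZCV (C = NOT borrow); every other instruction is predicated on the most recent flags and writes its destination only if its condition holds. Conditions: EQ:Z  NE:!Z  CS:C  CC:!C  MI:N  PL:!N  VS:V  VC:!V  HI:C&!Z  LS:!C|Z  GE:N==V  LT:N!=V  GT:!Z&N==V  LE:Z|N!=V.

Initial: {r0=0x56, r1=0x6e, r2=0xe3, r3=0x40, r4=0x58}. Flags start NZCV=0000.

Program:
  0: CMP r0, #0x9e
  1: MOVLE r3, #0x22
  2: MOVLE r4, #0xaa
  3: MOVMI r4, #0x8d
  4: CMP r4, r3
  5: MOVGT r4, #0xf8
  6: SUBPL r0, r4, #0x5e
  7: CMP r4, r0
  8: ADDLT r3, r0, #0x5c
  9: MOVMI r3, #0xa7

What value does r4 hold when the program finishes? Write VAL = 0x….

[0] flags=1001 → (cmp)
[1] flags=1001 LE?F → skip
[2] flags=1001 LE?F → skip
[3] flags=1001 MI?T → r4=0x8d
[4] flags=0011 → (cmp)
[5] flags=0011 GT?F → skip
[6] flags=0011 PL?T → r0=0x2f
[7] flags=0011 → (cmp)
[8] flags=0011 LT?T → r3=0x8b
[9] flags=0011 MI?F → skip

VAL = 0x8d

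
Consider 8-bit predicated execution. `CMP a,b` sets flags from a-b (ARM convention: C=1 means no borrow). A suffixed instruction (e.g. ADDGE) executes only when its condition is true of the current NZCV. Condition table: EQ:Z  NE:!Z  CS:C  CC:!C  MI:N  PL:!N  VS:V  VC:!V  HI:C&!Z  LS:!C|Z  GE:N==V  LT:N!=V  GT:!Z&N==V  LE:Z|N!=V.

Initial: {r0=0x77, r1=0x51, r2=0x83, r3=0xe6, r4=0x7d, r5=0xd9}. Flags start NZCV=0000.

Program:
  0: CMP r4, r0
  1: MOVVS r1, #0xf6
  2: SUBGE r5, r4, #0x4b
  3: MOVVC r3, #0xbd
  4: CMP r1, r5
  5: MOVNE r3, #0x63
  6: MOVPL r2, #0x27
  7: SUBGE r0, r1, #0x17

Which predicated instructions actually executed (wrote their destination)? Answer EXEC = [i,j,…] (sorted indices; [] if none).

EXEC = [2,3,5,6,7]

0: ✓ CMP  NZCV=0010
1: · MOVVS
2: ✓ SUBGE  r5←0x32
3: ✓ MOVVC  r3←0xbd
4: ✓ CMP  NZCV=0010
5: ✓ MOVNE  r3←0x63
6: ✓ MOVPL  r2←0x27
7: ✓ SUBGE  r0←0x3a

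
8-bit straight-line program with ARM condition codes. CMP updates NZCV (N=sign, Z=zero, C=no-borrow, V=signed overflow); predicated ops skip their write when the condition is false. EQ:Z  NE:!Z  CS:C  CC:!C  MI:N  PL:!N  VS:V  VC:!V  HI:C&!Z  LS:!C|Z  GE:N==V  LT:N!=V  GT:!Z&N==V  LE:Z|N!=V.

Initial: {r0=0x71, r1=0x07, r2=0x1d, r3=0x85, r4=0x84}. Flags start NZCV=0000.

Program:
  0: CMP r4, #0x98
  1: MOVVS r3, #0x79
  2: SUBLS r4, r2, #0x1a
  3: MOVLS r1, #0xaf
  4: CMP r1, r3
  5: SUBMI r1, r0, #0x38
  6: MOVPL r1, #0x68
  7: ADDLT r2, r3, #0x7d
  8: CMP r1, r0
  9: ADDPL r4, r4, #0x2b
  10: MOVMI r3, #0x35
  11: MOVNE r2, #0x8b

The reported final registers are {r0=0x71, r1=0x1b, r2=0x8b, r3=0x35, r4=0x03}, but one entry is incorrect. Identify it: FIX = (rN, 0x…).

FIX = (r1, 0x68)

[0] flags=1000 → (cmp)
[1] flags=1000 VS?F → skip
[2] flags=1000 LS?T → r4=0x03
[3] flags=1000 LS?T → r1=0xaf
[4] flags=0010 → (cmp)
[5] flags=0010 MI?F → skip
[6] flags=0010 PL?T → r1=0x68
[7] flags=0010 LT?F → skip
[8] flags=1000 → (cmp)
[9] flags=1000 PL?F → skip
[10] flags=1000 MI?T → r3=0x35
[11] flags=1000 NE?T → r2=0x8b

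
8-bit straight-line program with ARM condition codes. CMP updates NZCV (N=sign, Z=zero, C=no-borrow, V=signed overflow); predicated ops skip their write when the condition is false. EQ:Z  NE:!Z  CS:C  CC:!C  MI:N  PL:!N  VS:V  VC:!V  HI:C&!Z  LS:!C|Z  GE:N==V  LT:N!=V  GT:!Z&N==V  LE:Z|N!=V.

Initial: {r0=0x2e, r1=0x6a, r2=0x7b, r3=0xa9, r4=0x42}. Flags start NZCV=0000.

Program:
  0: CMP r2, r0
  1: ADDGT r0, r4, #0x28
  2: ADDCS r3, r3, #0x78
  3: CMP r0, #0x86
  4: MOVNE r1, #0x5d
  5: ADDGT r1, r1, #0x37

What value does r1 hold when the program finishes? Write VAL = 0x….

0: ✓ CMP  NZCV=0010
1: ✓ ADDGT  r0←0x6a
2: ✓ ADDCS  r3←0x21
3: ✓ CMP  NZCV=1001
4: ✓ MOVNE  r1←0x5d
5: ✓ ADDGT  r1←0x94

VAL = 0x94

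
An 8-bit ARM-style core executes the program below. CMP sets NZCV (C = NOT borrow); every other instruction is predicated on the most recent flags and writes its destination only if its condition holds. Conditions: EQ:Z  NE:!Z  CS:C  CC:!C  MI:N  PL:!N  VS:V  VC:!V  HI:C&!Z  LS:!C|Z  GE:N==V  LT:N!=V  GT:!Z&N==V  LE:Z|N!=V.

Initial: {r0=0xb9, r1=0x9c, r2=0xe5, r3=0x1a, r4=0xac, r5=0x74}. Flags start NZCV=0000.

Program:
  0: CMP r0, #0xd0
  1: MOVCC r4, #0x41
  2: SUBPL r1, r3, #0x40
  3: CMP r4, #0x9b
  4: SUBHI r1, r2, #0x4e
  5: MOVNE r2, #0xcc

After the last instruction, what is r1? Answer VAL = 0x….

VAL = 0x9c

[0] flags=1000 → (cmp)
[1] flags=1000 CC?T → r4=0x41
[2] flags=1000 PL?F → skip
[3] flags=1001 → (cmp)
[4] flags=1001 HI?F → skip
[5] flags=1001 NE?T → r2=0xcc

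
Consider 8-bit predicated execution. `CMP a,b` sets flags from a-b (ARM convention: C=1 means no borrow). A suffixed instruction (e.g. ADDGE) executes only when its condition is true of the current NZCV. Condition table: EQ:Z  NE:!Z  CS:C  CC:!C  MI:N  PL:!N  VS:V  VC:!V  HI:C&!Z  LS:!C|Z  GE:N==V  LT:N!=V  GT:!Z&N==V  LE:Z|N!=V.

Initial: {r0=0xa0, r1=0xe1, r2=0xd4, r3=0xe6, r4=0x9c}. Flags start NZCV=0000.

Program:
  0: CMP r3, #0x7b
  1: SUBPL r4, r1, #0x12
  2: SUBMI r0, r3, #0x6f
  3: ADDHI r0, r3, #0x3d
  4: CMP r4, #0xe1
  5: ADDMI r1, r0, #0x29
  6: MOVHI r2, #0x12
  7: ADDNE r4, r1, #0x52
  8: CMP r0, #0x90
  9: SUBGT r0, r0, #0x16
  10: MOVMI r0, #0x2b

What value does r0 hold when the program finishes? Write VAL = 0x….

0: ✓ CMP  NZCV=0011
1: ✓ SUBPL  r4←0xcf
2: · SUBMI
3: ✓ ADDHI  r0←0x23
4: ✓ CMP  NZCV=1000
5: ✓ ADDMI  r1←0x4c
6: · MOVHI
7: ✓ ADDNE  r4←0x9e
8: ✓ CMP  NZCV=1001
9: ✓ SUBGT  r0←0x0d
10: ✓ MOVMI  r0←0x2b

VAL = 0x2b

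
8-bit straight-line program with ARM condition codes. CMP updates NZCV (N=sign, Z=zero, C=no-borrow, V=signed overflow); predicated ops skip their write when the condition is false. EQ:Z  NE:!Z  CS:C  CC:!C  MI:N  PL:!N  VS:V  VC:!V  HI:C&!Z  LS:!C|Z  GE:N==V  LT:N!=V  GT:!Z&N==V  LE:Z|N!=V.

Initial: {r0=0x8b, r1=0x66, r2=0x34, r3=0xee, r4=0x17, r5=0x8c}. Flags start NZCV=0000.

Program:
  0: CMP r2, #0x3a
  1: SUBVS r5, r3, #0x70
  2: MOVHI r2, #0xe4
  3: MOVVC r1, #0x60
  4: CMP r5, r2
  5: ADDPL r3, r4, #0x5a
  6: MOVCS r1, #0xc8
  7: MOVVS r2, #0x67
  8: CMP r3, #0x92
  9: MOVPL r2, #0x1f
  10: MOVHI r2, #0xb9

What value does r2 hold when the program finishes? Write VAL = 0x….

0: ✓ CMP  NZCV=1000
1: · SUBVS
2: · MOVHI
3: ✓ MOVVC  r1←0x60
4: ✓ CMP  NZCV=0011
5: ✓ ADDPL  r3←0x71
6: ✓ MOVCS  r1←0xc8
7: ✓ MOVVS  r2←0x67
8: ✓ CMP  NZCV=1001
9: · MOVPL
10: · MOVHI

VAL = 0x67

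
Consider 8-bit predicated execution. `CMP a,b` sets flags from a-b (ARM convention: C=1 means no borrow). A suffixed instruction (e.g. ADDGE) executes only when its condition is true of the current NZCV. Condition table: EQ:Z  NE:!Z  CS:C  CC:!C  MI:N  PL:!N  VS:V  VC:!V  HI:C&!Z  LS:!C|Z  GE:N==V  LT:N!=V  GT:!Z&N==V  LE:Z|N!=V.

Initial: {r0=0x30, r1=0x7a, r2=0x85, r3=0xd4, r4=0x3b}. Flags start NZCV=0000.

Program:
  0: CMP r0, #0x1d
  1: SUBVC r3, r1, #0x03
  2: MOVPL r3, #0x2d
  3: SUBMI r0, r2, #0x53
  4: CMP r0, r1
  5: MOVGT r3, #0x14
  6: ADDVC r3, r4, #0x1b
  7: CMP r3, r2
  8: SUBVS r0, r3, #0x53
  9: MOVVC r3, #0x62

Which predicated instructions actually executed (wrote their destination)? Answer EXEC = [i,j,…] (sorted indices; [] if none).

[0] flags=0010 → (cmp)
[1] flags=0010 VC?T → r3=0x77
[2] flags=0010 PL?T → r3=0x2d
[3] flags=0010 MI?F → skip
[4] flags=1000 → (cmp)
[5] flags=1000 GT?F → skip
[6] flags=1000 VC?T → r3=0x56
[7] flags=1001 → (cmp)
[8] flags=1001 VS?T → r0=0x03
[9] flags=1001 VC?F → skip

EXEC = [1,2,6,8]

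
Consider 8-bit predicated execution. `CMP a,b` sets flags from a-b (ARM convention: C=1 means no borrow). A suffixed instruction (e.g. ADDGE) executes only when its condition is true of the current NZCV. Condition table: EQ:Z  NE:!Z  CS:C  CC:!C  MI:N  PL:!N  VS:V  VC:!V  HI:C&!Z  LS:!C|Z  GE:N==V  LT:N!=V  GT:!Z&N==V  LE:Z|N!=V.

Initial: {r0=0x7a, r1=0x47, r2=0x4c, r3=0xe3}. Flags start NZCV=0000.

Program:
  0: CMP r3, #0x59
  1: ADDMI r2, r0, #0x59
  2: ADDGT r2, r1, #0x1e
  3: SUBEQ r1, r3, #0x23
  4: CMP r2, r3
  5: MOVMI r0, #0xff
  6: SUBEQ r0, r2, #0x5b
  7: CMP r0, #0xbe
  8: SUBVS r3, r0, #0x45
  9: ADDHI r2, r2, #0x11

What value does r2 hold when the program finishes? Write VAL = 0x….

VAL = 0xe4

[0] flags=1010 → (cmp)
[1] flags=1010 MI?T → r2=0xd3
[2] flags=1010 GT?F → skip
[3] flags=1010 EQ?F → skip
[4] flags=1000 → (cmp)
[5] flags=1000 MI?T → r0=0xff
[6] flags=1000 EQ?F → skip
[7] flags=0010 → (cmp)
[8] flags=0010 VS?F → skip
[9] flags=0010 HI?T → r2=0xe4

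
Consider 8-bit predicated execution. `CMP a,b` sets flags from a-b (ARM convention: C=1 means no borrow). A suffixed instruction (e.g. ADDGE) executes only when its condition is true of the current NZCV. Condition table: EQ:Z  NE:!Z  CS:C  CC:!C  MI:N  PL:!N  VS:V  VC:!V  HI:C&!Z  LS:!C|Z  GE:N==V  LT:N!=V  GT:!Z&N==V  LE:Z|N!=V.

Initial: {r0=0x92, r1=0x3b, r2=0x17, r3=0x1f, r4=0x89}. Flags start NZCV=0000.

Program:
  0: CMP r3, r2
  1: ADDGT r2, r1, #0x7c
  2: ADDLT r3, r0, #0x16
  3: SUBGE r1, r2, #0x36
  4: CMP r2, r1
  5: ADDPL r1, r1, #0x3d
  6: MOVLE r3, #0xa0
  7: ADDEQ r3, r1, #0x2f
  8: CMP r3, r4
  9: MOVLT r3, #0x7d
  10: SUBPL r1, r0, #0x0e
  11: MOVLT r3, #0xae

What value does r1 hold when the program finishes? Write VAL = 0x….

VAL = 0xbe

0: ✓ CMP  NZCV=0010
1: ✓ ADDGT  r2←0xb7
2: · ADDLT
3: ✓ SUBGE  r1←0x81
4: ✓ CMP  NZCV=0010
5: ✓ ADDPL  r1←0xbe
6: · MOVLE
7: · ADDEQ
8: ✓ CMP  NZCV=1001
9: · MOVLT
10: · SUBPL
11: · MOVLT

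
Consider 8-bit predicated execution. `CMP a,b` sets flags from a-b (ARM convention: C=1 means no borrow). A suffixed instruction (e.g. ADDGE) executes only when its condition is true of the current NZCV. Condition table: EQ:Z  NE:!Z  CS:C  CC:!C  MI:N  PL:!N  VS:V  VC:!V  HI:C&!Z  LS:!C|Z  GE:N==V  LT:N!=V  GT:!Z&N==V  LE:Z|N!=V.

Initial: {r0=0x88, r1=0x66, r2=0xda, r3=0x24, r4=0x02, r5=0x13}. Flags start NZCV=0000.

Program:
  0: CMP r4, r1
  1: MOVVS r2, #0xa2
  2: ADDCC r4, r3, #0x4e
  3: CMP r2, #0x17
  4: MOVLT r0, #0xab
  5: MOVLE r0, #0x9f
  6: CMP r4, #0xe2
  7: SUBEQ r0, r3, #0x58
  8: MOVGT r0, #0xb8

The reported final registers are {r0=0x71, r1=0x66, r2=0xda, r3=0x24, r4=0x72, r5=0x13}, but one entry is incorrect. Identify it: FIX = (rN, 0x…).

[0] flags=1000 → (cmp)
[1] flags=1000 VS?F → skip
[2] flags=1000 CC?T → r4=0x72
[3] flags=1010 → (cmp)
[4] flags=1010 LT?T → r0=0xab
[5] flags=1010 LE?T → r0=0x9f
[6] flags=1001 → (cmp)
[7] flags=1001 EQ?F → skip
[8] flags=1001 GT?T → r0=0xb8

FIX = (r0, 0xb8)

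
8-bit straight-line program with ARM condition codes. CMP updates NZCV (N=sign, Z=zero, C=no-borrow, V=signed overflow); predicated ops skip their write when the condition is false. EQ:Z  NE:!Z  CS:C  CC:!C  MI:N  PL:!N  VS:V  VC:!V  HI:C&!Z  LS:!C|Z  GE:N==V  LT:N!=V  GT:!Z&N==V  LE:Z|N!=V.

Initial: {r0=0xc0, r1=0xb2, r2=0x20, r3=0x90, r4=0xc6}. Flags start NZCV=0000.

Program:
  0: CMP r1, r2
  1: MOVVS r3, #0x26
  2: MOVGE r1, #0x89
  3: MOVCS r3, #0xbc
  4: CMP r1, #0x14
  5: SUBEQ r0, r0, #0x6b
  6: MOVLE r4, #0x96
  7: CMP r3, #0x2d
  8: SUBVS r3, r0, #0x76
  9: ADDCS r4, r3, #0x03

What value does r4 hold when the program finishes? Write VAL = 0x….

[0] flags=1010 → (cmp)
[1] flags=1010 VS?F → skip
[2] flags=1010 GE?F → skip
[3] flags=1010 CS?T → r3=0xbc
[4] flags=1010 → (cmp)
[5] flags=1010 EQ?F → skip
[6] flags=1010 LE?T → r4=0x96
[7] flags=1010 → (cmp)
[8] flags=1010 VS?F → skip
[9] flags=1010 CS?T → r4=0xbf

VAL = 0xbf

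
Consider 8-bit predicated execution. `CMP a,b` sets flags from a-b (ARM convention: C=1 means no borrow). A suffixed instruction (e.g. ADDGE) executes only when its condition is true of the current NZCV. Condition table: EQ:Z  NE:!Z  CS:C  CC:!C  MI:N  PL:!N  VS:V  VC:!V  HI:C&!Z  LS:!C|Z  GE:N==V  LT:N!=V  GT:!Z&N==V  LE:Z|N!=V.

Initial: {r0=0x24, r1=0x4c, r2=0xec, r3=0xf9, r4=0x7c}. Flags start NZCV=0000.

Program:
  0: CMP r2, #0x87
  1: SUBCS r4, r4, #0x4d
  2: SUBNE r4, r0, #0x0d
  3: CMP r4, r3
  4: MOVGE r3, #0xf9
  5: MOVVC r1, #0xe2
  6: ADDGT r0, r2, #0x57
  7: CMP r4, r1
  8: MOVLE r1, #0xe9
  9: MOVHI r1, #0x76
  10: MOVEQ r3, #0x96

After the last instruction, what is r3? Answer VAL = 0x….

0: ✓ CMP  NZCV=0010
1: ✓ SUBCS  r4←0x2f
2: ✓ SUBNE  r4←0x17
3: ✓ CMP  NZCV=0000
4: ✓ MOVGE  r3←0xf9
5: ✓ MOVVC  r1←0xe2
6: ✓ ADDGT  r0←0x43
7: ✓ CMP  NZCV=0000
8: · MOVLE
9: · MOVHI
10: · MOVEQ

VAL = 0xf9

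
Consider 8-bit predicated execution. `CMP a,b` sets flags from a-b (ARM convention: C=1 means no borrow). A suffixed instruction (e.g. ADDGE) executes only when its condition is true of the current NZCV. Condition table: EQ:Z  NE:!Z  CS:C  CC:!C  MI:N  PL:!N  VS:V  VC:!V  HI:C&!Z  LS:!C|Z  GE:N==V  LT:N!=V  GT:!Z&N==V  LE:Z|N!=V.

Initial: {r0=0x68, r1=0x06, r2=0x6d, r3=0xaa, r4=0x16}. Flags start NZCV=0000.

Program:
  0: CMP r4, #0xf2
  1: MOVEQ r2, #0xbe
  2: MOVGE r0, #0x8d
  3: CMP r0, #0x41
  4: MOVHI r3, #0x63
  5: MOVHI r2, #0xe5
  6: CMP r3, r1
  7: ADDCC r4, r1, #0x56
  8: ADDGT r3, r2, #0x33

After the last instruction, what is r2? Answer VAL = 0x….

VAL = 0xe5

[0] flags=0000 → (cmp)
[1] flags=0000 EQ?F → skip
[2] flags=0000 GE?T → r0=0x8d
[3] flags=0011 → (cmp)
[4] flags=0011 HI?T → r3=0x63
[5] flags=0011 HI?T → r2=0xe5
[6] flags=0010 → (cmp)
[7] flags=0010 CC?F → skip
[8] flags=0010 GT?T → r3=0x18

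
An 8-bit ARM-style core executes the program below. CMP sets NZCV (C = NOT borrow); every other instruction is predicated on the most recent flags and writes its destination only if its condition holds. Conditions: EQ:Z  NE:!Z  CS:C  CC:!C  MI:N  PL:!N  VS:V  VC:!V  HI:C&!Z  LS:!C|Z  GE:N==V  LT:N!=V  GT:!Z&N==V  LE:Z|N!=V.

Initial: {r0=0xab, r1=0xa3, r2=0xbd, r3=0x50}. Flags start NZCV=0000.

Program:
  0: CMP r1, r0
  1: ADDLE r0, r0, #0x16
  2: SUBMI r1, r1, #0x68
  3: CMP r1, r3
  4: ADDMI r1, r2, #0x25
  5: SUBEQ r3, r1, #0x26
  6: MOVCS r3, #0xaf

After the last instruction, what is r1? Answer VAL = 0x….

[0] flags=1000 → (cmp)
[1] flags=1000 LE?T → r0=0xc1
[2] flags=1000 MI?T → r1=0x3b
[3] flags=1000 → (cmp)
[4] flags=1000 MI?T → r1=0xe2
[5] flags=1000 EQ?F → skip
[6] flags=1000 CS?F → skip

VAL = 0xe2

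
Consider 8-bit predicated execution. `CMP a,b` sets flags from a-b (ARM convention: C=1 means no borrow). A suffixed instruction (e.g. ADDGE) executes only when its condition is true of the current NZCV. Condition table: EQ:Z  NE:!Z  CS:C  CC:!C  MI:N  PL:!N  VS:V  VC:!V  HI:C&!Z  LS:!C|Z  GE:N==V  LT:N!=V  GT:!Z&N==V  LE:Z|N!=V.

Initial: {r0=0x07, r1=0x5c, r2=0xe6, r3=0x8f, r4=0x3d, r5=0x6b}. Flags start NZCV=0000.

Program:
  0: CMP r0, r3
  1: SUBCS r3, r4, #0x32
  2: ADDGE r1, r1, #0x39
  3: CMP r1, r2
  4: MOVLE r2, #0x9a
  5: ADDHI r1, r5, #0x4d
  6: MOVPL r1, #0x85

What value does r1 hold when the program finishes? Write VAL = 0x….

0: ✓ CMP  NZCV=0000
1: · SUBCS
2: ✓ ADDGE  r1←0x95
3: ✓ CMP  NZCV=1000
4: ✓ MOVLE  r2←0x9a
5: · ADDHI
6: · MOVPL

VAL = 0x95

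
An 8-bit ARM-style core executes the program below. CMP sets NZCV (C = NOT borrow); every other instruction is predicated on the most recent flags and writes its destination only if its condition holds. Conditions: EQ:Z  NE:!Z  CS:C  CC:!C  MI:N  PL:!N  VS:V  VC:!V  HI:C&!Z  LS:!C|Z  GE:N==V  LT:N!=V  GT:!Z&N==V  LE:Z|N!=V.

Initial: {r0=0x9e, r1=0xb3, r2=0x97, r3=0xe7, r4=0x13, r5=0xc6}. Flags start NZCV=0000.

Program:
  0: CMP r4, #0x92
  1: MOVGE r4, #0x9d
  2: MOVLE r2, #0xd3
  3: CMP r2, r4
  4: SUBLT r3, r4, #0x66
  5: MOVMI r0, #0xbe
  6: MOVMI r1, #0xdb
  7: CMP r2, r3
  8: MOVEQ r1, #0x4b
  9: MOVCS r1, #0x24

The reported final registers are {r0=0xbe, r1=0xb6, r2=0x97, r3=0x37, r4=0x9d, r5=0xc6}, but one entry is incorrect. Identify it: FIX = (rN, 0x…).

[0] flags=1001 → (cmp)
[1] flags=1001 GE?T → r4=0x9d
[2] flags=1001 LE?F → skip
[3] flags=1000 → (cmp)
[4] flags=1000 LT?T → r3=0x37
[5] flags=1000 MI?T → r0=0xbe
[6] flags=1000 MI?T → r1=0xdb
[7] flags=0011 → (cmp)
[8] flags=0011 EQ?F → skip
[9] flags=0011 CS?T → r1=0x24

FIX = (r1, 0x24)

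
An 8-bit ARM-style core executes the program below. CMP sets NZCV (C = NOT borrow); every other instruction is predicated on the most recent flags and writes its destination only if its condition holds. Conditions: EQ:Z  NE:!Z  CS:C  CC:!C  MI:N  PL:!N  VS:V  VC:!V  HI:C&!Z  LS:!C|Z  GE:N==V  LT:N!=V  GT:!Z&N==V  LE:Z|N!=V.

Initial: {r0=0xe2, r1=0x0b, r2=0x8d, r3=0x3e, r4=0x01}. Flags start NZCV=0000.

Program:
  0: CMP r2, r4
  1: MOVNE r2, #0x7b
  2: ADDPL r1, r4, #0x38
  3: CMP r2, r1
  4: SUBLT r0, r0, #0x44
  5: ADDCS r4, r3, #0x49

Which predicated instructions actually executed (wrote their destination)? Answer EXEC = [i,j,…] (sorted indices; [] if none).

0: ✓ CMP  NZCV=1010
1: ✓ MOVNE  r2←0x7b
2: · ADDPL
3: ✓ CMP  NZCV=0010
4: · SUBLT
5: ✓ ADDCS  r4←0x87

EXEC = [1,5]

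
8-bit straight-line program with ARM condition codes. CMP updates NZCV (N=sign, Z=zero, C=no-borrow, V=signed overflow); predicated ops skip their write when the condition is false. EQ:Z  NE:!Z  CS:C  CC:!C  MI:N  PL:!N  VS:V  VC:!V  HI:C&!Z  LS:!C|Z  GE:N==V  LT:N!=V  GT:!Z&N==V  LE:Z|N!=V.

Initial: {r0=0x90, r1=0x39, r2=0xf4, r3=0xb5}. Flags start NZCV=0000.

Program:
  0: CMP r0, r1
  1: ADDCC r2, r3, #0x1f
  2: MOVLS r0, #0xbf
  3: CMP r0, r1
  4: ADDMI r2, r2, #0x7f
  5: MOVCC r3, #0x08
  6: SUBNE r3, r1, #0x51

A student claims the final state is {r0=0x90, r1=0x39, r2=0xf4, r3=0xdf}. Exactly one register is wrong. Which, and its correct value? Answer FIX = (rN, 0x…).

[0] flags=0011 → (cmp)
[1] flags=0011 CC?F → skip
[2] flags=0011 LS?F → skip
[3] flags=0011 → (cmp)
[4] flags=0011 MI?F → skip
[5] flags=0011 CC?F → skip
[6] flags=0011 NE?T → r3=0xe8

FIX = (r3, 0xe8)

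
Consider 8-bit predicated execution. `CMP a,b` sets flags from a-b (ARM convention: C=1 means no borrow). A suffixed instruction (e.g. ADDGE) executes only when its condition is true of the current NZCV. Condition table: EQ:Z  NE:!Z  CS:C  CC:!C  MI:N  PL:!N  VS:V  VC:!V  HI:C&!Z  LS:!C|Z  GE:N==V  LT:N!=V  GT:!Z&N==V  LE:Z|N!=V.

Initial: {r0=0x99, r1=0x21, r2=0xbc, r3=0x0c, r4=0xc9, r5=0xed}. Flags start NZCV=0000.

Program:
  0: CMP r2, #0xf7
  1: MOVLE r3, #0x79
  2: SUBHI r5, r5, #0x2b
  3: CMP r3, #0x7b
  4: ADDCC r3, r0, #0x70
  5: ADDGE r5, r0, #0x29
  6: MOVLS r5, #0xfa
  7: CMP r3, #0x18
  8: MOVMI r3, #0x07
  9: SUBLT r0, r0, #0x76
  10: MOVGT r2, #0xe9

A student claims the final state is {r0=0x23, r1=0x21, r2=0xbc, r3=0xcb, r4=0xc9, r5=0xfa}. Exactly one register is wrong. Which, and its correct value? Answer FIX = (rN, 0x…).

0: ✓ CMP  NZCV=1000
1: ✓ MOVLE  r3←0x79
2: · SUBHI
3: ✓ CMP  NZCV=1000
4: ✓ ADDCC  r3←0x09
5: · ADDGE
6: ✓ MOVLS  r5←0xfa
7: ✓ CMP  NZCV=1000
8: ✓ MOVMI  r3←0x07
9: ✓ SUBLT  r0←0x23
10: · MOVGT

FIX = (r3, 0x07)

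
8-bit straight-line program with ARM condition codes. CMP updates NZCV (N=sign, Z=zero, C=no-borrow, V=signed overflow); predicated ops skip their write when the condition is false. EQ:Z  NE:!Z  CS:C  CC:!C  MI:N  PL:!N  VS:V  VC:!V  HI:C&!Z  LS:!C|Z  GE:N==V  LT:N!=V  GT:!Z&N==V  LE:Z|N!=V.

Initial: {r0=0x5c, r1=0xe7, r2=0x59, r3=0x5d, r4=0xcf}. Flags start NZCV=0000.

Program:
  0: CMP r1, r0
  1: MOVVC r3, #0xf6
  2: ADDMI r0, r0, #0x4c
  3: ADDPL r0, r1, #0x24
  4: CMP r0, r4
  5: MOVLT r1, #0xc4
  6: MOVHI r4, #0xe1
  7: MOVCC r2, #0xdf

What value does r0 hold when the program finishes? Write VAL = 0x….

0: ✓ CMP  NZCV=1010
1: ✓ MOVVC  r3←0xf6
2: ✓ ADDMI  r0←0xa8
3: · ADDPL
4: ✓ CMP  NZCV=1000
5: ✓ MOVLT  r1←0xc4
6: · MOVHI
7: ✓ MOVCC  r2←0xdf

VAL = 0xa8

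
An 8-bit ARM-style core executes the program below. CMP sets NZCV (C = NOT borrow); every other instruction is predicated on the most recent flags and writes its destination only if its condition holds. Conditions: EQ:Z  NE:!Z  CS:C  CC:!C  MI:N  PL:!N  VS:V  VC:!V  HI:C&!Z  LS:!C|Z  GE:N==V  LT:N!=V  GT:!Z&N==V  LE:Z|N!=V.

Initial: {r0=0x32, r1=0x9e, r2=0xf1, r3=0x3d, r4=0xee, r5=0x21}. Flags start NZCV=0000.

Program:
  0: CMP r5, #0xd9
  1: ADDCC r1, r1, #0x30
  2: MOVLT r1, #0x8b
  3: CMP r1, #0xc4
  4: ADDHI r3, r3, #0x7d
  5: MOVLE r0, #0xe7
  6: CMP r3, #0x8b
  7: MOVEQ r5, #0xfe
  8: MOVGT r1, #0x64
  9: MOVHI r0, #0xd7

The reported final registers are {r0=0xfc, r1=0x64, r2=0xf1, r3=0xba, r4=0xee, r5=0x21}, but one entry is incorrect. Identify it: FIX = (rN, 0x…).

FIX = (r0, 0xd7)

0: ✓ CMP  NZCV=0000
1: ✓ ADDCC  r1←0xce
2: · MOVLT
3: ✓ CMP  NZCV=0010
4: ✓ ADDHI  r3←0xba
5: · MOVLE
6: ✓ CMP  NZCV=0010
7: · MOVEQ
8: ✓ MOVGT  r1←0x64
9: ✓ MOVHI  r0←0xd7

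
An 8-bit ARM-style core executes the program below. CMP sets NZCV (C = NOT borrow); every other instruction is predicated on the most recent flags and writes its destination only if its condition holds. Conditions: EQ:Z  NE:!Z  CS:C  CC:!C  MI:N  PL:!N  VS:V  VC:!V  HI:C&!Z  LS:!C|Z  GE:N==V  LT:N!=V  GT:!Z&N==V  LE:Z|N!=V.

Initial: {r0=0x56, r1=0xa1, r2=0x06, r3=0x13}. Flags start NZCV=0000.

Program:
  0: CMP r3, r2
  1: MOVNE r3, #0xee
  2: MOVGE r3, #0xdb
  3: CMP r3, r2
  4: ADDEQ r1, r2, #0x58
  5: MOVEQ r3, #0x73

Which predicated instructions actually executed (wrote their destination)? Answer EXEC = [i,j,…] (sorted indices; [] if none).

[0] flags=0010 → (cmp)
[1] flags=0010 NE?T → r3=0xee
[2] flags=0010 GE?T → r3=0xdb
[3] flags=1010 → (cmp)
[4] flags=1010 EQ?F → skip
[5] flags=1010 EQ?F → skip

EXEC = [1,2]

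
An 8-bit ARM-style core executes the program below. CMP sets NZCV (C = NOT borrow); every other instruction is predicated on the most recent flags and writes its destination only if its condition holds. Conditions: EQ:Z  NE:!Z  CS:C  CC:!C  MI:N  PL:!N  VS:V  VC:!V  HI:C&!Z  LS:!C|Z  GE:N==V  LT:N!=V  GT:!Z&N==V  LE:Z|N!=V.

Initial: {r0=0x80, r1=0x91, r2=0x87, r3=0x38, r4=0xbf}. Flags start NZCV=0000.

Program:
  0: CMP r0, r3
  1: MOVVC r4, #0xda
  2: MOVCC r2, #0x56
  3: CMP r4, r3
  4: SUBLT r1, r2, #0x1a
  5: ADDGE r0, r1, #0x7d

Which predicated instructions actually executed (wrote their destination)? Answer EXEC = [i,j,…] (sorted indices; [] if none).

0: ✓ CMP  NZCV=0011
1: · MOVVC
2: · MOVCC
3: ✓ CMP  NZCV=1010
4: ✓ SUBLT  r1←0x6d
5: · ADDGE

EXEC = [4]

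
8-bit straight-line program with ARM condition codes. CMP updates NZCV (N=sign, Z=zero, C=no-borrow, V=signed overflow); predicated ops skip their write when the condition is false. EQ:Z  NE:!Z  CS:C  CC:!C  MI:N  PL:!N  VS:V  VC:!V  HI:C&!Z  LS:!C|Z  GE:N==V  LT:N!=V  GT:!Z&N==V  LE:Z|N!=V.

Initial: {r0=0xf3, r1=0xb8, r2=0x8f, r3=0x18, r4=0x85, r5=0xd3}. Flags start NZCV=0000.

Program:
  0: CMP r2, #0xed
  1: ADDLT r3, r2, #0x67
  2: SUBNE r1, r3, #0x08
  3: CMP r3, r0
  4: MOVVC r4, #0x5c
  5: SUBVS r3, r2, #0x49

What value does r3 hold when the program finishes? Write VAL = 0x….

0: ✓ CMP  NZCV=1000
1: ✓ ADDLT  r3←0xf6
2: ✓ SUBNE  r1←0xee
3: ✓ CMP  NZCV=0010
4: ✓ MOVVC  r4←0x5c
5: · SUBVS

VAL = 0xf6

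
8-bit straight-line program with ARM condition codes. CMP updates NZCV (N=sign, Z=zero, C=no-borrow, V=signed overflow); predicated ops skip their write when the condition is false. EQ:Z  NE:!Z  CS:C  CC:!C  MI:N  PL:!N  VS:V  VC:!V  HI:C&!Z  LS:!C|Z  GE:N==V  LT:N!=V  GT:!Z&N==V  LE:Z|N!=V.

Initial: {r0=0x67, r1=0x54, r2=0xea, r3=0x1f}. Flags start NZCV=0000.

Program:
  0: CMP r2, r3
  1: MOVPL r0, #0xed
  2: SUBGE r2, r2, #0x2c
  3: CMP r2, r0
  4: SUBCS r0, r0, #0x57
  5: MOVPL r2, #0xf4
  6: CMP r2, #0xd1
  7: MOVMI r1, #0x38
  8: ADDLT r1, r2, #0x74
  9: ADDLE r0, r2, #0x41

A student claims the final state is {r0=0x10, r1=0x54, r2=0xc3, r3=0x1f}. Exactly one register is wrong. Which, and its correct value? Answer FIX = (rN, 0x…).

FIX = (r2, 0xea)

[0] flags=1010 → (cmp)
[1] flags=1010 PL?F → skip
[2] flags=1010 GE?F → skip
[3] flags=1010 → (cmp)
[4] flags=1010 CS?T → r0=0x10
[5] flags=1010 PL?F → skip
[6] flags=0010 → (cmp)
[7] flags=0010 MI?F → skip
[8] flags=0010 LT?F → skip
[9] flags=0010 LE?F → skip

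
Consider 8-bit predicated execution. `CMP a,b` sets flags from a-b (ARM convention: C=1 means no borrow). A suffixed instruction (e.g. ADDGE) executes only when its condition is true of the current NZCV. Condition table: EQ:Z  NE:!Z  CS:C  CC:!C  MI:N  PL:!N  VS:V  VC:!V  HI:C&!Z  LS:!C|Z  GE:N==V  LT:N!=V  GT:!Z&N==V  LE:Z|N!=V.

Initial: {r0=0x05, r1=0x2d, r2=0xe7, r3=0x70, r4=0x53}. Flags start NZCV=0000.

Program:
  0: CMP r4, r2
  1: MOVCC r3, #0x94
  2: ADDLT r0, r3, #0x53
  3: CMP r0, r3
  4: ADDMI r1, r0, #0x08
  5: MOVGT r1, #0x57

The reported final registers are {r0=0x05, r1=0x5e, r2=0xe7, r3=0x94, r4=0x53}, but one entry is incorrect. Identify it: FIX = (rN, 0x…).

[0] flags=0000 → (cmp)
[1] flags=0000 CC?T → r3=0x94
[2] flags=0000 LT?F → skip
[3] flags=0000 → (cmp)
[4] flags=0000 MI?F → skip
[5] flags=0000 GT?T → r1=0x57

FIX = (r1, 0x57)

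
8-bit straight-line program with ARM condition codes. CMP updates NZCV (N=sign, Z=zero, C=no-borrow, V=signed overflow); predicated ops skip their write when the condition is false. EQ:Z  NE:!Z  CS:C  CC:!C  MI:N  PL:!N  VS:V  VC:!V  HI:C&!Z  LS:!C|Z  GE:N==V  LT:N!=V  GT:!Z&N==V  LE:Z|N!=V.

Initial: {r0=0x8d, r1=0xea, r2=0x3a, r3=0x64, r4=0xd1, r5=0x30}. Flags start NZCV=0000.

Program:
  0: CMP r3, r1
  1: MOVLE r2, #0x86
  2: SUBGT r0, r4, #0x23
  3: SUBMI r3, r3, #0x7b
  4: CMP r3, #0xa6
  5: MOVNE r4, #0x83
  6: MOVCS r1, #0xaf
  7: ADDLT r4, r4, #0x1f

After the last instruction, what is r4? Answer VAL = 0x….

VAL = 0x83

0: ✓ CMP  NZCV=0000
1: · MOVLE
2: ✓ SUBGT  r0←0xae
3: · SUBMI
4: ✓ CMP  NZCV=1001
5: ✓ MOVNE  r4←0x83
6: · MOVCS
7: · ADDLT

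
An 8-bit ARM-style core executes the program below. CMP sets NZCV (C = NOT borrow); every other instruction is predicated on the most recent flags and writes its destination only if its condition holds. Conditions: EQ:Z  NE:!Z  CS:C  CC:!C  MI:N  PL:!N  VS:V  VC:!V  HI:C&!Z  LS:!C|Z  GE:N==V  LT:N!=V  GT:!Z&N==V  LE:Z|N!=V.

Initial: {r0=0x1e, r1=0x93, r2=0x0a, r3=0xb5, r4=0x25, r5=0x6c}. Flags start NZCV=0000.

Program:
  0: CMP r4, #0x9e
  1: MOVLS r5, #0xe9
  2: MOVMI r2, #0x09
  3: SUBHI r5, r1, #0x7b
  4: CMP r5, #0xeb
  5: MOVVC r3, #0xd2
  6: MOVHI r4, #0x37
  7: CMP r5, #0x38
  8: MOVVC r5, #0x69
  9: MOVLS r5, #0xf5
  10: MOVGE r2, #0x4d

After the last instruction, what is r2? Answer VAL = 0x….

VAL = 0x09

0: ✓ CMP  NZCV=1001
1: ✓ MOVLS  r5←0xe9
2: ✓ MOVMI  r2←0x09
3: · SUBHI
4: ✓ CMP  NZCV=1000
5: ✓ MOVVC  r3←0xd2
6: · MOVHI
7: ✓ CMP  NZCV=1010
8: ✓ MOVVC  r5←0x69
9: · MOVLS
10: · MOVGE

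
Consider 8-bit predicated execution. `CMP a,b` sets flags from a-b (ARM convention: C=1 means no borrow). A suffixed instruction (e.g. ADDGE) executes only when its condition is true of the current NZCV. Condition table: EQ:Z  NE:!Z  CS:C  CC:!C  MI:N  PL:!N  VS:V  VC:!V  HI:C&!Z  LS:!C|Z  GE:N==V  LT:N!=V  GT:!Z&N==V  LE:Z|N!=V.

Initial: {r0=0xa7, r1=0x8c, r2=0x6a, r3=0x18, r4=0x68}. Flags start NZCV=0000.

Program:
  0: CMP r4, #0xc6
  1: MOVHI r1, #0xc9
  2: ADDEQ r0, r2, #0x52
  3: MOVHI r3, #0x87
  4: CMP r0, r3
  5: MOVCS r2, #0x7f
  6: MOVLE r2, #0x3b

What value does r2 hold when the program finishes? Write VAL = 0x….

[0] flags=1001 → (cmp)
[1] flags=1001 HI?F → skip
[2] flags=1001 EQ?F → skip
[3] flags=1001 HI?F → skip
[4] flags=1010 → (cmp)
[5] flags=1010 CS?T → r2=0x7f
[6] flags=1010 LE?T → r2=0x3b

VAL = 0x3b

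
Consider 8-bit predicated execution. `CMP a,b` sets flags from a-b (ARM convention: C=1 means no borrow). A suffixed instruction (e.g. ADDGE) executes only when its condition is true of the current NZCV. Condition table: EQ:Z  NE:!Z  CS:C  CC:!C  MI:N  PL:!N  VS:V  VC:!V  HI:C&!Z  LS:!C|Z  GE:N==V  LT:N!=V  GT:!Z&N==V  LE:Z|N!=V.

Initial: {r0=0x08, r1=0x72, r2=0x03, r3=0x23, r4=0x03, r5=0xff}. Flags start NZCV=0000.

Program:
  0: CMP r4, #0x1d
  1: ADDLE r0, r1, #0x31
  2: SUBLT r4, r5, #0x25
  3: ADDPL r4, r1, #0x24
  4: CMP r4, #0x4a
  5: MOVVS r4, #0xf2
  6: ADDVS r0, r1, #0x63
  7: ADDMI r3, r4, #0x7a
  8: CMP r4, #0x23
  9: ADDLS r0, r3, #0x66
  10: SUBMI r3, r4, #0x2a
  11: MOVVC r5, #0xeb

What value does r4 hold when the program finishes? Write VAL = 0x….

0: ✓ CMP  NZCV=1000
1: ✓ ADDLE  r0←0xa3
2: ✓ SUBLT  r4←0xda
3: · ADDPL
4: ✓ CMP  NZCV=1010
5: · MOVVS
6: · ADDVS
7: ✓ ADDMI  r3←0x54
8: ✓ CMP  NZCV=1010
9: · ADDLS
10: ✓ SUBMI  r3←0xb0
11: ✓ MOVVC  r5←0xeb

VAL = 0xda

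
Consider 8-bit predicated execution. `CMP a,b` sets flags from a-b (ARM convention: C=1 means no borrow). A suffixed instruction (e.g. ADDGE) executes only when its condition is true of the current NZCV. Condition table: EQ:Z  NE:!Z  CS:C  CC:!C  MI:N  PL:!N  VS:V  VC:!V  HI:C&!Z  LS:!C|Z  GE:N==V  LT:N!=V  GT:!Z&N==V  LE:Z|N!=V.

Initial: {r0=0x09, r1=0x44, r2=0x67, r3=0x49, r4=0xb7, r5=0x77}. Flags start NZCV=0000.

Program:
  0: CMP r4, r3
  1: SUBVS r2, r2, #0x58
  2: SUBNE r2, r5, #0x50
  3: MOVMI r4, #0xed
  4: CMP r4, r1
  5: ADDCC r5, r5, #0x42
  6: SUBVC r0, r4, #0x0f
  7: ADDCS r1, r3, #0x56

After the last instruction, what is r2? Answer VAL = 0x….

VAL = 0x27

0: ✓ CMP  NZCV=0011
1: ✓ SUBVS  r2←0x0f
2: ✓ SUBNE  r2←0x27
3: · MOVMI
4: ✓ CMP  NZCV=0011
5: · ADDCC
6: · SUBVC
7: ✓ ADDCS  r1←0x9f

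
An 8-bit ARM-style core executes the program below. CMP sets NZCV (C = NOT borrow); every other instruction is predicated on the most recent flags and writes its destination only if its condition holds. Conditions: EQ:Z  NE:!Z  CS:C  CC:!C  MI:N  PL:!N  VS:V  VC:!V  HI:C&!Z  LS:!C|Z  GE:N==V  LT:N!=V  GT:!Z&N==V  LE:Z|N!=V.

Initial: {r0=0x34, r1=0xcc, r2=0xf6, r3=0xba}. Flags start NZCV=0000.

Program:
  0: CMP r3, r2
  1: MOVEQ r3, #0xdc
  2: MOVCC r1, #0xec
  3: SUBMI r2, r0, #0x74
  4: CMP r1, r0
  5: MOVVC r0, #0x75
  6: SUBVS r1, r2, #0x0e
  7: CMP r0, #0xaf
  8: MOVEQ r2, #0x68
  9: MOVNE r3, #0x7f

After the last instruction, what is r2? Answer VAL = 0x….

VAL = 0xc0

[0] flags=1000 → (cmp)
[1] flags=1000 EQ?F → skip
[2] flags=1000 CC?T → r1=0xec
[3] flags=1000 MI?T → r2=0xc0
[4] flags=1010 → (cmp)
[5] flags=1010 VC?T → r0=0x75
[6] flags=1010 VS?F → skip
[7] flags=1001 → (cmp)
[8] flags=1001 EQ?F → skip
[9] flags=1001 NE?T → r3=0x7f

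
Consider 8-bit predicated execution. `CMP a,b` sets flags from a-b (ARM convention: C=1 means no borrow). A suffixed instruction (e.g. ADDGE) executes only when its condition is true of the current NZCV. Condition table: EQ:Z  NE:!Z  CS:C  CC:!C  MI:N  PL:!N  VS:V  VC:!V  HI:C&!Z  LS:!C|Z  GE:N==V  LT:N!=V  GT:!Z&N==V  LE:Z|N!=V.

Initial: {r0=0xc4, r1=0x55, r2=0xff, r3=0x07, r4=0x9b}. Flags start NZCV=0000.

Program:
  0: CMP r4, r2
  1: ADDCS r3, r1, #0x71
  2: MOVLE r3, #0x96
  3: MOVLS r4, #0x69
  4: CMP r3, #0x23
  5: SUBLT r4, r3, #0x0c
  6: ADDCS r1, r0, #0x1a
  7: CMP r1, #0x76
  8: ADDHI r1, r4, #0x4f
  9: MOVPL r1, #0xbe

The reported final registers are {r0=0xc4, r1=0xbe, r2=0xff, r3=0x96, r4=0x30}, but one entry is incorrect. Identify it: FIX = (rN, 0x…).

[0] flags=1000 → (cmp)
[1] flags=1000 CS?F → skip
[2] flags=1000 LE?T → r3=0x96
[3] flags=1000 LS?T → r4=0x69
[4] flags=0011 → (cmp)
[5] flags=0011 LT?T → r4=0x8a
[6] flags=0011 CS?T → r1=0xde
[7] flags=0011 → (cmp)
[8] flags=0011 HI?T → r1=0xd9
[9] flags=0011 PL?T → r1=0xbe

FIX = (r4, 0x8a)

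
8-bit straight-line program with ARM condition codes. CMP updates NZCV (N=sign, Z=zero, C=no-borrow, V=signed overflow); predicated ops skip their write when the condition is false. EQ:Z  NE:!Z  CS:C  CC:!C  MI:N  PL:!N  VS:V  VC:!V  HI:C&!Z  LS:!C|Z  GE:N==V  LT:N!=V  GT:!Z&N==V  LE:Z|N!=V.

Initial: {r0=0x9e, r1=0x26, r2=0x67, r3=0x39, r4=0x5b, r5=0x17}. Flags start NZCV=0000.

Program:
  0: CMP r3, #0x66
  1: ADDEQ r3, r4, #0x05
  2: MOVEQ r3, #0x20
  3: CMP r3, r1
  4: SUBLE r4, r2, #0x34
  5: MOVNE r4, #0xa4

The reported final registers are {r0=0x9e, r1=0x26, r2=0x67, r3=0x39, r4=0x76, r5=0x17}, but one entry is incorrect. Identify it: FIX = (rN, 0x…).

0: ✓ CMP  NZCV=1000
1: · ADDEQ
2: · MOVEQ
3: ✓ CMP  NZCV=0010
4: · SUBLE
5: ✓ MOVNE  r4←0xa4

FIX = (r4, 0xa4)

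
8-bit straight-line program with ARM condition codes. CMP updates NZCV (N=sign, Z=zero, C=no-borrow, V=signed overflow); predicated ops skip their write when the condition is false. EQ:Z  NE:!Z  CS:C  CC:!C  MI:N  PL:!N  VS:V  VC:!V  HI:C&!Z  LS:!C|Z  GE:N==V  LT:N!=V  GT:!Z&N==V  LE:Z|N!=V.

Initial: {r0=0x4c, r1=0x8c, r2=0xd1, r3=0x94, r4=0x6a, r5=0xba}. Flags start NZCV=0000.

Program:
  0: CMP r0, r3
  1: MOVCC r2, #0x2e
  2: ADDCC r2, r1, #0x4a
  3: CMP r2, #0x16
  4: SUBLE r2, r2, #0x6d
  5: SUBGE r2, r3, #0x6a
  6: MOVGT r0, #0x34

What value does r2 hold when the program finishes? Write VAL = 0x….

VAL = 0x69

0: ✓ CMP  NZCV=1001
1: ✓ MOVCC  r2←0x2e
2: ✓ ADDCC  r2←0xd6
3: ✓ CMP  NZCV=1010
4: ✓ SUBLE  r2←0x69
5: · SUBGE
6: · MOVGT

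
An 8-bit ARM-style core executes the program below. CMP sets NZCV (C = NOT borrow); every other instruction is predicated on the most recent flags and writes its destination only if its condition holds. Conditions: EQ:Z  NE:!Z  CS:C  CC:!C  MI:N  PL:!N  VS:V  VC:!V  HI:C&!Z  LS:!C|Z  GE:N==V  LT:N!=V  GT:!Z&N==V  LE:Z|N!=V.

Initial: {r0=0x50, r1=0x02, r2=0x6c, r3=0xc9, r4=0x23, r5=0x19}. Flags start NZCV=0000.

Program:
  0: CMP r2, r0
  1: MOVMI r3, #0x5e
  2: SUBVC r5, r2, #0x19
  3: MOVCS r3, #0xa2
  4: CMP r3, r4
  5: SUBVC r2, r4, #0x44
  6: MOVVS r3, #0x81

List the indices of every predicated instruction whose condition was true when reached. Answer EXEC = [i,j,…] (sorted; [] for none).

EXEC = [2,3,6]

[0] flags=0010 → (cmp)
[1] flags=0010 MI?F → skip
[2] flags=0010 VC?T → r5=0x53
[3] flags=0010 CS?T → r3=0xa2
[4] flags=0011 → (cmp)
[5] flags=0011 VC?F → skip
[6] flags=0011 VS?T → r3=0x81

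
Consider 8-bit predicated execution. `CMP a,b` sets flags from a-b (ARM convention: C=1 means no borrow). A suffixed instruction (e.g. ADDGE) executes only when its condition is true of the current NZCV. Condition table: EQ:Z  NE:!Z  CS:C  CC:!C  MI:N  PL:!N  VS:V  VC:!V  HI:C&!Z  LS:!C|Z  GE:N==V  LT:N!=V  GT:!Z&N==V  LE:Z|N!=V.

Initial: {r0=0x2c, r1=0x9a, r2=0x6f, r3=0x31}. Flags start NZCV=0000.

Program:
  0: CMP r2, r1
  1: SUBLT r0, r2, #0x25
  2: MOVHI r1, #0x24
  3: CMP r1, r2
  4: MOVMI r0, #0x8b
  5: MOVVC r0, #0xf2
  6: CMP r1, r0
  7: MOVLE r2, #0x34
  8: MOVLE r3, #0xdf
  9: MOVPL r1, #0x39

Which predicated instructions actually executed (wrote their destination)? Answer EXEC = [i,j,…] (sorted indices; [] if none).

[0] flags=1001 → (cmp)
[1] flags=1001 LT?F → skip
[2] flags=1001 HI?F → skip
[3] flags=0011 → (cmp)
[4] flags=0011 MI?F → skip
[5] flags=0011 VC?F → skip
[6] flags=0011 → (cmp)
[7] flags=0011 LE?T → r2=0x34
[8] flags=0011 LE?T → r3=0xdf
[9] flags=0011 PL?T → r1=0x39

EXEC = [7,8,9]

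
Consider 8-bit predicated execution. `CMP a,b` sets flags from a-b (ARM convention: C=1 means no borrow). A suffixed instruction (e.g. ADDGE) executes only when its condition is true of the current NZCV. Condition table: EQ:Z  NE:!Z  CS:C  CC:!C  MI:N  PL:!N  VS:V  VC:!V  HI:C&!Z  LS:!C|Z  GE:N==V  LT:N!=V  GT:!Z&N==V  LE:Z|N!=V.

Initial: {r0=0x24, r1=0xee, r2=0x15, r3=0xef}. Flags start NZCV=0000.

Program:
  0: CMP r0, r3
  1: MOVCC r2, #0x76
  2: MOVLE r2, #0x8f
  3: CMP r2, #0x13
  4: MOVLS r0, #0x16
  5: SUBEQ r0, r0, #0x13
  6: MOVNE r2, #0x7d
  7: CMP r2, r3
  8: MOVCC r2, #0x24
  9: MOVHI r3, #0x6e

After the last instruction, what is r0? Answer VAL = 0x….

[0] flags=0000 → (cmp)
[1] flags=0000 CC?T → r2=0x76
[2] flags=0000 LE?F → skip
[3] flags=0010 → (cmp)
[4] flags=0010 LS?F → skip
[5] flags=0010 EQ?F → skip
[6] flags=0010 NE?T → r2=0x7d
[7] flags=1001 → (cmp)
[8] flags=1001 CC?T → r2=0x24
[9] flags=1001 HI?F → skip

VAL = 0x24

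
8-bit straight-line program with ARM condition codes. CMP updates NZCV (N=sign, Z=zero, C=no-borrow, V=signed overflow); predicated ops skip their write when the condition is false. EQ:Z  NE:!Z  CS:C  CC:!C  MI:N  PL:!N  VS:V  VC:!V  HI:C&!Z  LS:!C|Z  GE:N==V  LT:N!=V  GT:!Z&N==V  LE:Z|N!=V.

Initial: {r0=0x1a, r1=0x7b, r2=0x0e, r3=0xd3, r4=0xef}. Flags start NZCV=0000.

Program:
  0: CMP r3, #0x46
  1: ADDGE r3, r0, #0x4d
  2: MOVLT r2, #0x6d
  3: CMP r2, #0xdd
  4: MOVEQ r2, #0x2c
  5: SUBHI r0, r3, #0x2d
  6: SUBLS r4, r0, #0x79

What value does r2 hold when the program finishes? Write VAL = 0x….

[0] flags=1010 → (cmp)
[1] flags=1010 GE?F → skip
[2] flags=1010 LT?T → r2=0x6d
[3] flags=1001 → (cmp)
[4] flags=1001 EQ?F → skip
[5] flags=1001 HI?F → skip
[6] flags=1001 LS?T → r4=0xa1

VAL = 0x6d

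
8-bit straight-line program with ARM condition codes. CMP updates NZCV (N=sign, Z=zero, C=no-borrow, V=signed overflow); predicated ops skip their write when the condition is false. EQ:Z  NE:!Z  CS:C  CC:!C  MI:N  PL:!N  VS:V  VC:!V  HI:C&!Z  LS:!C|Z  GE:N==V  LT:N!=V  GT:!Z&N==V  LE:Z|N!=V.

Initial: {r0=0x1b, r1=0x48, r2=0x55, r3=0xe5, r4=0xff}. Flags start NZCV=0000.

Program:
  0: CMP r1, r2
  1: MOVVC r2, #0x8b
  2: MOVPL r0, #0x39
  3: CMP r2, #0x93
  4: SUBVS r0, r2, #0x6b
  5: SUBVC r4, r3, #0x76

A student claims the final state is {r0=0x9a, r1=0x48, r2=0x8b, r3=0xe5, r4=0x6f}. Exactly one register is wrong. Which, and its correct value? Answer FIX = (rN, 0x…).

FIX = (r0, 0x1b)

0: ✓ CMP  NZCV=1000
1: ✓ MOVVC  r2←0x8b
2: · MOVPL
3: ✓ CMP  NZCV=1000
4: · SUBVS
5: ✓ SUBVC  r4←0x6f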